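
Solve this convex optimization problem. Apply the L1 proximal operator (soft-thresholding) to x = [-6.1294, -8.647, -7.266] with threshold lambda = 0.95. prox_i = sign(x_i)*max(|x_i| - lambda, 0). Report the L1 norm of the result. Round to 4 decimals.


Soft-thresholding with lambda = 0.95:
prox(-6.1294) = sign(-6.1294)*max(|-6.1294| - 0.95, 0) = -5.1794
prox(-8.647) = sign(-8.647)*max(|-8.647| - 0.95, 0) = -7.697
prox(-7.266) = sign(-7.266)*max(|-7.266| - 0.95, 0) = -6.316
prox(x) = [-5.1794, -7.697, -6.316]
||prox(x)||_1 = 5.1794 + 7.697 + 6.316 = 19.1924


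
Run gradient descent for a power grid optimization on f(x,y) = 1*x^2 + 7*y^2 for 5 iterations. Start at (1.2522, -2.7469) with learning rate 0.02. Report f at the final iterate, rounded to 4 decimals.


Gradient descent on f(x,y) = 1*x^2 + 7*y^2.
Starting point: (1.2522, -2.7469), alpha = 0.02
Step 1: grad_x = 2*1*1.2522 = 2.5044, grad_y = 2*7*-2.7469 = -38.4566
  x_1 = 1.2522 - 0.02*2.5044 = 1.2021
  y_1 = -2.7469 - 0.02*-38.4566 = -1.9778
Step 2: grad_x = 2*1*1.2021 = 2.4042, grad_y = 2*7*-1.9778 = -27.6888
  x_2 = 1.2021 - 0.02*2.4042 = 1.154
  y_2 = -1.9778 - 0.02*-27.6888 = -1.424
Step 3: grad_x = 2*1*1.154 = 2.3081, grad_y = 2*7*-1.424 = -19.9359
  x_3 = 1.154 - 0.02*2.3081 = 1.1079
  y_3 = -1.424 - 0.02*-19.9359 = -1.0253
Step 4: grad_x = 2*1*1.1079 = 2.2157, grad_y = 2*7*-1.0253 = -14.3538
  x_4 = 1.1079 - 0.02*2.2157 = 1.0636
  y_4 = -1.0253 - 0.02*-14.3538 = -0.7382
Step 5: grad_x = 2*1*1.0636 = 2.1271, grad_y = 2*7*-0.7382 = -10.3348
  x_5 = 1.0636 - 0.02*2.1271 = 1.021
  y_5 = -0.7382 - 0.02*-10.3348 = -0.5315
f(1.021, -0.5315) = 1*1.021^2 + 7*(-0.5315)^2 = 3.0199


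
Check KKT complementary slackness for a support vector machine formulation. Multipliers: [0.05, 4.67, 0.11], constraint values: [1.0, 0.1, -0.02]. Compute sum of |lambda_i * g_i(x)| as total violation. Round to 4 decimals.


KKT complementary slackness check:
lambda_1 * g_1 = 0.05 * 1.0 = 0.05
lambda_2 * g_2 = 4.67 * 0.1 = 0.467
lambda_3 * g_3 = 0.11 * -0.02 = -0.0022
Total violation = 0.05 + 0.467 + 0.0022 = 0.5192


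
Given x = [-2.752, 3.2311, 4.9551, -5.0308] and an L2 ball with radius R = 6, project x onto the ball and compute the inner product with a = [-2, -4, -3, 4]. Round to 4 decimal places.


Step 1: Compute ||x|| (intermediates to 6 decimals).
||x|| = sqrt((-2.752)^2 + 3.2311^2 + 4.9551^2 + (-5.0308)^2) = 8.238657
Step 2: Project.
Since ||x|| > R, scale = R/||x|| = 6/8.238657 = 0.728274, proj(x) = scale * x
proj(x) = [-2.00421, 2.353126, 3.60867, -3.663801]
Step 3: Dot product.
a^T * proj(x) = -2*(-2.00421) - 4*2.353126 - 3*3.60867 + 4*(-3.663801) = -30.8853


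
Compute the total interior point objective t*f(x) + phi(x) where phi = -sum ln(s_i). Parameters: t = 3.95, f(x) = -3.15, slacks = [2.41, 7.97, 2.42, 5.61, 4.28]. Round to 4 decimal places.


Step 1: Compute log-barrier.
ln values: [0.8796, 2.0757, 0.8838, 1.7246, 1.454]
phi = -(0.8796 + 2.0757 + 0.8838 + 1.7246 + 1.454) = -7.0176
Step 2: Compute augmented objective.
t*f(x) = 3.95*-3.15 = -12.4425
Total = -12.4425 - 7.0176 = -19.4601


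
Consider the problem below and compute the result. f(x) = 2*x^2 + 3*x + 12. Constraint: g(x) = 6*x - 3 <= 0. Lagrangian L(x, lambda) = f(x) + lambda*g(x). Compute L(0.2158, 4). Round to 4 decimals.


Step 1: Evaluate f(x).
f(0.2158) = 2*0.2158^2 + 3*0.2158 + 12 = 12.7405
Step 2: Evaluate g(x).
g(0.2158) = 6*0.2158 - 3 = -1.7052
Step 3: Compute Lagrangian.
L = 12.7405 + 4*-1.7052 = 5.9197


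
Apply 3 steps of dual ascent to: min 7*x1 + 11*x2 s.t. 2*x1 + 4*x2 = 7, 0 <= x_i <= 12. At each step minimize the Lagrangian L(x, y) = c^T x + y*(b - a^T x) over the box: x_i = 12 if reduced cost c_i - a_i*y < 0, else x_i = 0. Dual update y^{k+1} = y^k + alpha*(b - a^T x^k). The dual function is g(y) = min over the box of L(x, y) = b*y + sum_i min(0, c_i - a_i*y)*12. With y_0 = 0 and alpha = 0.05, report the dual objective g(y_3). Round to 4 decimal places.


Dual ascent for LP: min 7*x1 + 11*x2, 2*x1 + 4*x2 = 7, 0 <= x_i <= 12
Step 1: y^k = 0.0, reduced costs: (7.0, 11.0)
  x^k = (0.0, 0.0), subgradient = b - a^T x = 7.0
  y^{k+1} = 0.0 + 0.05*7.0 = 0.35
Step 2: y^k = 0.35, reduced costs: (6.3, 9.6)
  x^k = (0.0, 0.0), subgradient = b - a^T x = 7.0
  y^{k+1} = 0.35 + 0.05*7.0 = 0.7
Step 3: y^k = 0.7, reduced costs: (5.6, 8.2)
  x^k = (0.0, 0.0), subgradient = b - a^T x = 7.0
  y^{k+1} = 0.7 + 0.05*7.0 = 1.05
Dual objective at y_3 = 1.05: reduced costs (4.9, 6.8), box minimizer x = (0.0, 0.0)
g(y_3) = b*y + (c1 - a1*y)*x1 + (c2 - a2*y)*x2 = 7*1.05 + 4.9*0.0 + 6.8*0.0 = 7.35 + 0.0 + 0.0 = 7.35


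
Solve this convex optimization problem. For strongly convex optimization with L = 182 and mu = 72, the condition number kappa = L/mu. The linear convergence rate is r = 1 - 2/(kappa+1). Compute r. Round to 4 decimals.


Step 1: Compute the condition number.
kappa = L/mu = 182/72 = 2.5278
Step 2: Compute the convergence rate.
r = 1 - 2/(kappa + 1) = 1 - 2*mu/(L + mu) = (L - mu)/(L + mu) = 110/254 = 0.4331


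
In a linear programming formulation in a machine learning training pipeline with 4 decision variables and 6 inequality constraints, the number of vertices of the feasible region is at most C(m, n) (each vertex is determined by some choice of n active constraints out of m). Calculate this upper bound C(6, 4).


Each vertex corresponds to some choice of n active constraints out of m, so the number of vertices is at most C(m, n) = m! / (n!(m-n)!).
m = 6, n = 4
Numerator: 6 * 5 * 4 * 3
Denominator: 4! = 24
C(6, 4) = 15


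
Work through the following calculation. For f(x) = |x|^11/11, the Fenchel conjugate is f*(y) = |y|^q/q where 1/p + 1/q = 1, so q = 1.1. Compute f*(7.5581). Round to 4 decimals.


The conjugate exponent q satisfies 1/p + 1/q = 1.
p = 11, so q = 11/(11 - 1) = 1.1
|y|^q = 7.5581^1.1 = 9.2524
f*(7.5581) = 9.2524 / 1.1 = 8.4113


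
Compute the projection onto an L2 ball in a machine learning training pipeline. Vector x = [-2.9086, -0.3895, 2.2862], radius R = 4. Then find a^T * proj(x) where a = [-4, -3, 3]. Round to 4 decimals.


Step 1: Compute ||x|| (intermediates to 6 decimals).
||x|| = sqrt((-2.9086)^2 + (-0.3895)^2 + 2.2862^2) = 3.719997
Step 2: Project.
Since ||x|| <= R, proj = x (no scaling needed).
proj(x) = [-2.9086, -0.3895, 2.2862]
Step 3: Dot product.
a^T * proj(x) = -4*(-2.9086) - 3*(-0.3895) + 3*2.2862 = 19.6615


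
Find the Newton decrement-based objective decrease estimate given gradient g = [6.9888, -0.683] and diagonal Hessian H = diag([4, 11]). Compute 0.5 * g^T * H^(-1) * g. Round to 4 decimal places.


Step 1: H is diagonal, so H^(-1) * g = [1.7472, -0.0621].
Step 2: g^T H^(-1) g = sum_i g_i^2 / H_ii
  = (6.9888)^2/4 + (-0.683)^2/11
  = 12.2108 + 0.0424 = 12.2532
Step 3: Objective decrease = 0.5 * g^T H^(-1) g = 6.1266


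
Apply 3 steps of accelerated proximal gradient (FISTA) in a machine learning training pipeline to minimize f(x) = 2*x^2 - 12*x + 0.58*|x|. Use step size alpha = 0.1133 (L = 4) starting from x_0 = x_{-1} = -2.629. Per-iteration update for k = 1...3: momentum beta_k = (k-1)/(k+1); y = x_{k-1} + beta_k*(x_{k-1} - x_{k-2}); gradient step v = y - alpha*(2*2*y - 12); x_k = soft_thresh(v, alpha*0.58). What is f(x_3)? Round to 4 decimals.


FISTA on f(x) = 2*x^2 - 12*x + 0.58*|x|
L = 4, alpha = 0.1133
Iteration 1: beta = 0.0, y = -2.629 + 0.0*(-2.629 + 2.629) = -2.629
  grad(y) = -22.516, v = y - alpha*grad = -0.0779
  prox(v) = soft_thresh(-0.0779, 0.0657) = -0.0122
Iteration 2: beta = 0.3333, y = -0.0122 + 0.3333*(-0.0122 + 2.629) = 0.86
  grad(y) = -8.5599, v = y - alpha*grad = 1.8299
  prox(v) = soft_thresh(1.8299, 0.0657) = 1.7642
Iteration 3: beta = 0.5, y = 1.7642 + 0.5*(1.7642 + 0.0122) = 2.6523
  grad(y) = -1.3906, v = y - alpha*grad = 2.8099
  prox(v) = soft_thresh(2.8099, 0.0657) = 2.7442
f(x_3) = 2*2.7442^2 - 12*2.7442 + 0.58*|2.7442| = -16.2775


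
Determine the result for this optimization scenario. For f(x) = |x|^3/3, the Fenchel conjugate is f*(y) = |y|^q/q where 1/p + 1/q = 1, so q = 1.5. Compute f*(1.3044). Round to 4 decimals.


The conjugate exponent q satisfies 1/p + 1/q = 1.
p = 3, so q = 3/(3 - 1) = 1.5
|y|^q = 1.3044^1.5 = 1.4898
f*(1.3044) = 1.4898 / 1.5 = 0.9932


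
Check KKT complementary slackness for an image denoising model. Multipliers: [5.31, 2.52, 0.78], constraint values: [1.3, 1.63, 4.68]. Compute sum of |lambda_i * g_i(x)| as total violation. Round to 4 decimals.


KKT complementary slackness check:
lambda_1 * g_1 = 5.31 * 1.3 = 6.903
lambda_2 * g_2 = 2.52 * 1.63 = 4.1076
lambda_3 * g_3 = 0.78 * 4.68 = 3.6504
Total violation = 6.903 + 4.1076 + 3.6504 = 14.661


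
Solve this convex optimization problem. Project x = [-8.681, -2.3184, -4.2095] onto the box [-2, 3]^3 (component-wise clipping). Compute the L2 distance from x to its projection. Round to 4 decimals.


Project each component onto [-2, 3].
clip(-8.681) = -2.0, clip(-2.3184) = -2.0, clip(-4.2095) = -2.0
Projection = [-2.0, -2.0, -2.0]
Squared diffs: [44.6358, 0.1014, 4.8819]
Distance = sqrt(49.6191) = 7.0441


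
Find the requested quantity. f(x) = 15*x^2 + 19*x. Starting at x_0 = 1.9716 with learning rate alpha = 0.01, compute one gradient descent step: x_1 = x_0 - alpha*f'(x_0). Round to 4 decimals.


We compute the gradient at x_0 and apply the update.
f'(x) = 30*x + 19
f'(1.9716) = 30*1.9716 + 19 = 78.148
x_1 = 1.9716 - 0.01*78.148 = 1.1901


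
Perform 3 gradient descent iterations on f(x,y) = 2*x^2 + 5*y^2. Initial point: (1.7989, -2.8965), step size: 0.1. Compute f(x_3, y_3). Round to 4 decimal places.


Gradient descent on f(x,y) = 2*x^2 + 5*y^2.
Starting point: (1.7989, -2.8965), alpha = 0.1
Step 1: grad_x = 2*2*1.7989 = 7.1956, grad_y = 2*5*-2.8965 = -28.965
  x_1 = 1.7989 - 0.1*7.1956 = 1.0793
  y_1 = -2.8965 - 0.1*-28.965 = 0.0
Step 2: grad_x = 2*2*1.0793 = 4.3174, grad_y = 2*5*0.0 = 0.0
  x_2 = 1.0793 - 0.1*4.3174 = 0.6476
  y_2 = 0.0 - 0.1*0.0 = 0.0
Step 3: grad_x = 2*2*0.6476 = 2.5904, grad_y = 2*5*0.0 = 0.0
  x_3 = 0.6476 - 0.1*2.5904 = 0.3886
  y_3 = 0.0 - 0.1*0.0 = 0.0
f(0.3886, 0.0) = 2*0.3886^2 + 5*0.0^2 = 0.302


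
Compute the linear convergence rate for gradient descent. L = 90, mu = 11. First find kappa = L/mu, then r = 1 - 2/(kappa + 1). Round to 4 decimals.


Step 1: Compute the condition number.
kappa = L/mu = 90/11 = 8.1818
Step 2: Compute the convergence rate.
r = 1 - 2/(kappa + 1) = 1 - 2*mu/(L + mu) = (L - mu)/(L + mu) = 79/101 = 0.7822


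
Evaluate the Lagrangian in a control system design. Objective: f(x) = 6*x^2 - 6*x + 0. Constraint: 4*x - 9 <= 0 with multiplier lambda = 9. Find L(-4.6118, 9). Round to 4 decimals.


Step 1: Evaluate f(x).
f(-4.6118) = 6*(-4.6118)^2 - 6*(-4.6118) + 0 = 155.283
Step 2: Evaluate g(x).
g(-4.6118) = 4*-4.6118 - 9 = -27.4472
Step 3: Compute Lagrangian.
L = 155.283 + 9*-27.4472 = -91.7418


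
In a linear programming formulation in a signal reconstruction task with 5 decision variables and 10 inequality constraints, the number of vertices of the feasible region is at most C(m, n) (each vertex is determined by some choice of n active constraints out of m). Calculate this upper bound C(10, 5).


Each vertex corresponds to some choice of n active constraints out of m, so the number of vertices is at most C(m, n) = m! / (n!(m-n)!).
m = 10, n = 5
Numerator: 10 * 9 * 8 * 7 * 6
Denominator: 5! = 120
C(10, 5) = 252


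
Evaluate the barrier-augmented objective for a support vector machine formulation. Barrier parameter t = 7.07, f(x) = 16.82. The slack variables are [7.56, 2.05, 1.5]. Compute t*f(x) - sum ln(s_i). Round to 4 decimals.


Step 1: Compute log-barrier.
ln values: [2.0229, 0.7178, 0.4055]
phi = -(2.0229 + 0.7178 + 0.4055) = -3.1462
Step 2: Compute augmented objective.
t*f(x) = 7.07*16.82 = 118.9174
Total = 118.9174 - 3.1462 = 115.7712


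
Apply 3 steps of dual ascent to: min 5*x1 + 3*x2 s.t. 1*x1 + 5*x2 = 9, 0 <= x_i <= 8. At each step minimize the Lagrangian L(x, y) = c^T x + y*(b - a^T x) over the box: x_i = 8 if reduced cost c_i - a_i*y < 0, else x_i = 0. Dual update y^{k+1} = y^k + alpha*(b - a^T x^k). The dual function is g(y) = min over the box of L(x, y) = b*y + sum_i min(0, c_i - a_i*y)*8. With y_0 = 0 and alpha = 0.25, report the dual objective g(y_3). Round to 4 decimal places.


Dual ascent for LP: min 5*x1 + 3*x2, 1*x1 + 5*x2 = 9, 0 <= x_i <= 8
Step 1: y^k = 0.0, reduced costs: (5.0, 3.0)
  x^k = (0.0, 0.0), subgradient = b - a^T x = 9.0
  y^{k+1} = 0.0 + 0.25*9.0 = 2.25
Step 2: y^k = 2.25, reduced costs: (2.75, -8.25)
  x^k = (0.0, 8.0), subgradient = b - a^T x = -31.0
  y^{k+1} = 2.25 + 0.25*-31.0 = -5.5
Step 3: y^k = -5.5, reduced costs: (10.5, 30.5)
  x^k = (0.0, 0.0), subgradient = b - a^T x = 9.0
  y^{k+1} = -5.5 + 0.25*9.0 = -3.25
Dual objective at y_3 = -3.25: reduced costs (8.25, 19.25), box minimizer x = (0.0, 0.0)
g(y_3) = b*y + (c1 - a1*y)*x1 + (c2 - a2*y)*x2 = 9*(-3.25) + 8.25*0.0 + 19.25*0.0 = -29.25 + 0.0 + 0.0 = -29.25


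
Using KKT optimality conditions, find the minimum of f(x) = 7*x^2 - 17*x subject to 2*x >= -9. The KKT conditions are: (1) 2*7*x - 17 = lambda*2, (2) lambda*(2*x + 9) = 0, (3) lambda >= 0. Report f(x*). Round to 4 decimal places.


Step 1: Try lambda = 0 (constraint inactive).
Stationarity: 2*7*x - 17 = 0
x* = 17/(2*7) = 17/14 = 1.2143 (rounded; the exact value 17/14 is used below)
Check constraint: 2*1.2143 = 2.4286 >= -9 -- satisfied.
Step 2: Compute optimal value.
f(x*) = 7*(17/14)^2 - 17*(17/14) = -10.3214


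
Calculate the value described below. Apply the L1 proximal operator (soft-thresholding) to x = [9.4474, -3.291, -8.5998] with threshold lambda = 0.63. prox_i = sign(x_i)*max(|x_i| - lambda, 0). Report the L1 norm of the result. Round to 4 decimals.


Soft-thresholding with lambda = 0.63:
prox(9.4474) = sign(9.4474)*max(|9.4474| - 0.63, 0) = 8.8174
prox(-3.291) = sign(-3.291)*max(|-3.291| - 0.63, 0) = -2.661
prox(-8.5998) = sign(-8.5998)*max(|-8.5998| - 0.63, 0) = -7.9698
prox(x) = [8.8174, -2.661, -7.9698]
||prox(x)||_1 = 8.8174 + 2.661 + 7.9698 = 19.4482


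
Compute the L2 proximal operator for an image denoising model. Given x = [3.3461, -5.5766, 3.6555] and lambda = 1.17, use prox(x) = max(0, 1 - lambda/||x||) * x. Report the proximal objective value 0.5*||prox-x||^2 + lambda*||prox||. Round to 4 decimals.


Step 1: Compute ||x||.
||x|| = 7.4604
Step 2: Compute scaling factor.
scale = max(0, 1 - 1.17/7.4604) = 0.8432
Step 3: prox(x) = [2.8213, -4.702, 3.0822]
||prox(x)|| = 6.2904
Step 4: Proximal objective.
0.5*||prox-x||^2 = 0.6845
lambda*||prox|| = 7.3598
Total = 8.0442


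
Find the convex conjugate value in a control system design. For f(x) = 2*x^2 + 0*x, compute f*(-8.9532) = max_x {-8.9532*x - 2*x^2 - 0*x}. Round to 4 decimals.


f*(y) = sup_x {y*x - a*x^2 - b*x} = sup_x {(y-b)*x - a*x^2}
FOC: (y - b) - 2a*x = 0 => x* = (y - b)/(2a)
x* = (-8.9532 - 0)/(2*2) = -2.2383
f*(-8.9532) = (y-b)^2/(4a) = (-8.9532 - 0)^2/(4*2)
= 80.1598/8 = 10.02


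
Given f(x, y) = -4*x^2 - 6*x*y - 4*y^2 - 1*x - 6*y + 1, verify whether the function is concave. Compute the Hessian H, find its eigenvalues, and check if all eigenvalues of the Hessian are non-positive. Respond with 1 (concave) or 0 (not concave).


The Hessian of f(x,y) = -4*x^2 - 6*x*y - 4*y^2 - 1*x - 6*y + 1 is:
H = [[-8, -6], [-6, -8]]
Trace = -8 - 8 = -16
Determinant = -8*-8 - (-6)^2 = 28
Discriminant = (-16)^2 - 4*28 = 144.0
Eigenvalues: lambda_1 = -14.0, lambda_2 = -2.0
The function is concave.

1


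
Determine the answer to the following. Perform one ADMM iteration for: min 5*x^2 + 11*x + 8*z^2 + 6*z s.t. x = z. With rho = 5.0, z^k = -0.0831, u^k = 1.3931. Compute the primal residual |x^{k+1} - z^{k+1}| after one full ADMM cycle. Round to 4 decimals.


ADMM iteration with rho = 5.0, z^k = -0.0831, u^k = 1.3931
Step 1: x-update.
Minimize 5*x^2 + 11*x + (5.0/2)*(x + 0.0831 + 1.3931)^2
FOC: (2*5 + 5.0)*x = -11 + 5.0*(-0.0831 - 1.3931)
x^{k+1} = -1.2254
Step 2: z-update.
Minimize 8*z^2 + 6*z + (5.0/2)*(-1.2254 - z + 1.3931)^2
FOC: (2*8 + 5.0)*z = -6 + 5.0*(-1.2254 + 1.3931)
z^{k+1} = -0.2458
Step 3: u-update.
u^{k+1} = 1.3931 - 1.2254 + 0.2458 = 0.4135
Step 4: Primal residual = |-1.2254 + 0.2458| = 0.9796


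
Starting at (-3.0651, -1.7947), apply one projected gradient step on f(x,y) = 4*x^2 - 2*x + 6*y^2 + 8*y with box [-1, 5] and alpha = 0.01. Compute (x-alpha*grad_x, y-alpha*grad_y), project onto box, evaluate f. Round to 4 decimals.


Step 1: Compute gradient at (-3.0651, -1.7947).
grad_x = 2*4*-3.0651 - 2 = -26.5208
grad_y = 2*6*-1.7947 + 8 = -13.5364
Step 2: Gradient step.
x_raw = -3.0651 - 0.01*-26.5208 = -2.7999
y_raw = -1.7947 - 0.01*-13.5364 = -1.6593
Step 3: Project onto [-1, 5].
x_proj = clip(-2.7999) = -1.0
y_proj = clip(-1.6593) = -1.0
Step 4: Evaluate f.
f(-1.0, -1.0) = 4.0


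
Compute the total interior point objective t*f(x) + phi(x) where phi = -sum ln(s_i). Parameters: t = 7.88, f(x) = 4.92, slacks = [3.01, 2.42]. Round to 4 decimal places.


Step 1: Compute log-barrier.
ln values: [1.1019, 0.8838]
phi = -(1.1019 + 0.8838) = -1.9857
Step 2: Compute augmented objective.
t*f(x) = 7.88*4.92 = 38.7696
Total = 38.7696 - 1.9857 = 36.7839


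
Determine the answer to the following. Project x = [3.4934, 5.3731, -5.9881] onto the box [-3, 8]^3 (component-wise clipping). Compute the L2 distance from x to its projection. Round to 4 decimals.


Project each component onto [-3, 8].
clip(3.4934) = 3.4934, clip(5.3731) = 5.3731, clip(-5.9881) = -3.0
Projection = [3.4934, 5.3731, -3.0]
Squared diffs: [0.0, 0.0, 8.9287]
Distance = sqrt(8.9287) = 2.9881


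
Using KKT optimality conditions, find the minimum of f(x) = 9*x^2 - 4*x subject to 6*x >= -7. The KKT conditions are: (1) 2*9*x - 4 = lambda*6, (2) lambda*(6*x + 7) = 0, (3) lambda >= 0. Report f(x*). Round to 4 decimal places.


Step 1: Try lambda = 0 (constraint inactive).
Stationarity: 2*9*x - 4 = 0
x* = 4/(2*9) = 2/9 = 0.2222 (rounded; the exact value 2/9 is used below)
Check constraint: 6*0.2222 = 1.3332 >= -7 -- satisfied.
Step 2: Compute optimal value.
f(x*) = 9*(2/9)^2 - 4*(2/9) = -0.4444


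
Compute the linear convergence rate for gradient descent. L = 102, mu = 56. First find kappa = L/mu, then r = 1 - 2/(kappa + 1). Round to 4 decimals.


Step 1: Compute the condition number.
kappa = L/mu = 102/56 = 1.8214
Step 2: Compute the convergence rate.
r = 1 - 2/(kappa + 1) = 1 - 2*mu/(L + mu) = (L - mu)/(L + mu) = 46/158 = 0.2911


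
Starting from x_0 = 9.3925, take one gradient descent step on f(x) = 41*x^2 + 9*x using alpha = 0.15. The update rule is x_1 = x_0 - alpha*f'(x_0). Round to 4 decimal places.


We compute the gradient at x_0 and apply the update.
f'(x) = 82*x + 9
f'(9.3925) = 82*9.3925 + 9 = 779.185
x_1 = 9.3925 - 0.15*779.185 = -107.4853


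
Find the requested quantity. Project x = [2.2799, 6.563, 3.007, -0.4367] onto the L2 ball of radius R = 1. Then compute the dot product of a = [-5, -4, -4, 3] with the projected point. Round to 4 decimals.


Step 1: Compute ||x|| (intermediates to 6 decimals).
||x|| = sqrt(2.2799^2 + 6.563^2 + 3.007^2 + (-0.4367)^2) = 7.583117
Step 2: Project.
Since ||x|| > R, scale = R/||x|| = 1/7.583117 = 0.131872, proj(x) = scale * x
proj(x) = [0.300655, 0.865476, 0.396539, -0.057589]
Step 3: Dot product.
a^T * proj(x) = -5*0.300655 - 4*0.865476 - 4*0.396539 + 3*(-0.057589) = -6.7241


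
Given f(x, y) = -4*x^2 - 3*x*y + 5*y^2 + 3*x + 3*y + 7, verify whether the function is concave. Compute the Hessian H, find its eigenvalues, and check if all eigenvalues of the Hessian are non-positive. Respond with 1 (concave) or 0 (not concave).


The Hessian of f(x,y) = -4*x^2 - 3*x*y + 5*y^2 + 3*x + 3*y + 7 is:
H = [[-8, -3], [-3, 10]]
Trace = -8 + 10 = 2
Determinant = -8*10 - (-3)^2 = -89
Discriminant = (2)^2 - 4*-89 = 360.0
Eigenvalues: lambda_1 = -8.4868, lambda_2 = 10.4868
The function is not concave.

0


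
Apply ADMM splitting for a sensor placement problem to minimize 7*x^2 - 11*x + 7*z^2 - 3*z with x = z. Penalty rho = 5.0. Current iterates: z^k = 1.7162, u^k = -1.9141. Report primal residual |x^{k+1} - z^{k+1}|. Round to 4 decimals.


ADMM iteration with rho = 5.0, z^k = 1.7162, u^k = -1.9141
Step 1: x-update.
Minimize 7*x^2 - 11*x + (5.0/2)*(x - 1.7162 - 1.9141)^2
FOC: (2*7 + 5.0)*x = 11 + 5.0*(1.7162 + 1.9141)
x^{k+1} = 1.5343
Step 2: z-update.
Minimize 7*z^2 - 3*z + (5.0/2)*(1.5343 - z - 1.9141)^2
FOC: (2*7 + 5.0)*z = 3 + 5.0*(1.5343 - 1.9141)
z^{k+1} = 0.0579
Step 3: u-update.
u^{k+1} = -1.9141 + 1.5343 - 0.0579 = -0.4378
Step 4: Primal residual = |1.5343 - 0.0579| = 1.4763


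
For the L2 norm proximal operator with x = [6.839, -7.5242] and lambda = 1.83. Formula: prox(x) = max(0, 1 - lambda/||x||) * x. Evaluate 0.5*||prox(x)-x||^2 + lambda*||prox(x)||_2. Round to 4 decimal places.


Step 1: Compute ||x||.
||x|| = 10.1679
Step 2: Compute scaling factor.
scale = max(0, 1 - 1.83/10.1679) = 0.82
Step 3: prox(x) = [5.6081, -6.17]
||prox(x)|| = 8.3379
Step 4: Proximal objective.
0.5*||prox-x||^2 = 1.6745
lambda*||prox|| = 15.2584
Total = 16.9327


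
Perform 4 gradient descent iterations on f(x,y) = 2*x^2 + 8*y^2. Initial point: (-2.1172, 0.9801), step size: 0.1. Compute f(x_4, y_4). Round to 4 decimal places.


Gradient descent on f(x,y) = 2*x^2 + 8*y^2.
Starting point: (-2.1172, 0.9801), alpha = 0.1
Step 1: grad_x = 2*2*-2.1172 = -8.4688, grad_y = 2*8*0.9801 = 15.6816
  x_1 = -2.1172 - 0.1*-8.4688 = -1.2703
  y_1 = 0.9801 - 0.1*15.6816 = -0.5881
Step 2: grad_x = 2*2*-1.2703 = -5.0813, grad_y = 2*8*-0.5881 = -9.409
  x_2 = -1.2703 - 0.1*-5.0813 = -0.7622
  y_2 = -0.5881 - 0.1*-9.409 = 0.3528
Step 3: grad_x = 2*2*-0.7622 = -3.0488, grad_y = 2*8*0.3528 = 5.6454
  x_3 = -0.7622 - 0.1*-3.0488 = -0.4573
  y_3 = 0.3528 - 0.1*5.6454 = -0.2117
Step 4: grad_x = 2*2*-0.4573 = -1.8293, grad_y = 2*8*-0.2117 = -3.3872
  x_4 = -0.4573 - 0.1*-1.8293 = -0.2744
  y_4 = -0.2117 - 0.1*-3.3872 = 0.127
f(-0.2744, 0.127) = 2*(-0.2744)^2 + 8*0.127^2 = 0.2797


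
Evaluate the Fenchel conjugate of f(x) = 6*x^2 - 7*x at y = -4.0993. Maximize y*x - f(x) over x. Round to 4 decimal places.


f*(y) = sup_x {y*x - a*x^2 - b*x} = sup_x {(y-b)*x - a*x^2}
FOC: (y - b) - 2a*x = 0 => x* = (y - b)/(2a)
x* = (-4.0993 + 7)/(2*6) = 0.2417
f*(-4.0993) = (y-b)^2/(4a) = (-4.0993 + 7)^2/(4*6)
= 8.4141/24 = 0.3506


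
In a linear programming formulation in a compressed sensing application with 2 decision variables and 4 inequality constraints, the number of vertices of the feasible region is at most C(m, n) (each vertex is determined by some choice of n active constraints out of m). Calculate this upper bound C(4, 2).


Each vertex corresponds to some choice of n active constraints out of m, so the number of vertices is at most C(m, n) = m! / (n!(m-n)!).
m = 4, n = 2
Numerator: 4 * 3
Denominator: 2! = 2
C(4, 2) = 6


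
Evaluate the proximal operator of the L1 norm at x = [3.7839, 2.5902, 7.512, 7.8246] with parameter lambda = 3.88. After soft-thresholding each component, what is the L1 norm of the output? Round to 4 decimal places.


Soft-thresholding with lambda = 3.88:
prox(3.7839) = sign(3.7839)*max(|3.7839| - 3.88, 0) = 0.0
prox(2.5902) = sign(2.5902)*max(|2.5902| - 3.88, 0) = 0.0
prox(7.512) = sign(7.512)*max(|7.512| - 3.88, 0) = 3.632
prox(7.8246) = sign(7.8246)*max(|7.8246| - 3.88, 0) = 3.9446
prox(x) = [0.0, 0.0, 3.632, 3.9446]
||prox(x)||_1 = 0.0 + 0.0 + 3.632 + 3.9446 = 7.5766


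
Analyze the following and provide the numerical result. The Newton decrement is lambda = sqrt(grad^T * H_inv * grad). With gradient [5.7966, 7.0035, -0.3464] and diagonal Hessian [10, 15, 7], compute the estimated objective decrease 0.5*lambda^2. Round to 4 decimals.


Step 1: H is diagonal, so H^(-1) * g = [0.5797, 0.4669, -0.0495].
Step 2: g^T H^(-1) g = sum_i g_i^2 / H_ii
  = (5.7966)^2/10 + (7.0035)^2/15 + (-0.3464)^2/7
  = 3.3601 + 3.2699 + 0.0171 = 6.6471
Step 3: Objective decrease = 0.5 * g^T H^(-1) g = 3.3236


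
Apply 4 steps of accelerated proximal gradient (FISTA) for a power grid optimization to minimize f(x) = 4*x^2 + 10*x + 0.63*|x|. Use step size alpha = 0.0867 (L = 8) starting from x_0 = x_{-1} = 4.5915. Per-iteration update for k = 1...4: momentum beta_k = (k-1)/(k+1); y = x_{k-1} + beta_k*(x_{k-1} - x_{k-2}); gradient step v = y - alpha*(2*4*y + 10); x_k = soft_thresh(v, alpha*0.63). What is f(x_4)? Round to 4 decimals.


FISTA on f(x) = 4*x^2 + 10*x + 0.63*|x|
L = 8, alpha = 0.0867
Iteration 1: beta = 0.0, y = 4.5915 + 0.0*(4.5915 - 4.5915) = 4.5915
  grad(y) = 46.732, v = y - alpha*grad = 0.5398
  prox(v) = soft_thresh(0.5398, 0.0546) = 0.4852
Iteration 2: beta = 0.3333, y = 0.4852 + 0.3333*(0.4852 - 4.5915) = -0.8835
  grad(y) = 2.9316, v = y - alpha*grad = -1.1377
  prox(v) = soft_thresh(-1.1377, 0.0546) = -1.0831
Iteration 3: beta = 0.5, y = -1.0831 + 0.5*(-1.0831 - 0.4852) = -1.8673
  grad(y) = -4.938, v = y - alpha*grad = -1.4391
  prox(v) = soft_thresh(-1.4391, 0.0546) = -1.3845
Iteration 4: beta = 0.6, y = -1.3845 + 0.6*(-1.3845 + 1.0831) = -1.5654
  grad(y) = -2.5228, v = y - alpha*grad = -1.3466
  prox(v) = soft_thresh(-1.3466, 0.0546) = -1.292
f(x_4) = 4*(-1.292)^2 + 10*(-1.292) + 0.63*|-1.292| = -5.429


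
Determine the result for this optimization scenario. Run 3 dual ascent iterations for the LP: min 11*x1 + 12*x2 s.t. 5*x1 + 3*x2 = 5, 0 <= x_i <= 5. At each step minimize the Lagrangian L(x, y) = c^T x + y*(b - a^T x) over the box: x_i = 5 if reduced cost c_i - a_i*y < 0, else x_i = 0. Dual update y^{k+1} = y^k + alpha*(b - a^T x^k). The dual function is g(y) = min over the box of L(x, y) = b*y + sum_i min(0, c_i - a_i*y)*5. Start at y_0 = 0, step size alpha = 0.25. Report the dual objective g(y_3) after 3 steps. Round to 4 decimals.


Dual ascent for LP: min 11*x1 + 12*x2, 5*x1 + 3*x2 = 5, 0 <= x_i <= 5
Step 1: y^k = 0.0, reduced costs: (11.0, 12.0)
  x^k = (0.0, 0.0), subgradient = b - a^T x = 5.0
  y^{k+1} = 0.0 + 0.25*5.0 = 1.25
Step 2: y^k = 1.25, reduced costs: (4.75, 8.25)
  x^k = (0.0, 0.0), subgradient = b - a^T x = 5.0
  y^{k+1} = 1.25 + 0.25*5.0 = 2.5
Step 3: y^k = 2.5, reduced costs: (-1.5, 4.5)
  x^k = (5.0, 0.0), subgradient = b - a^T x = -20.0
  y^{k+1} = 2.5 + 0.25*-20.0 = -2.5
Dual objective at y_3 = -2.5: reduced costs (23.5, 19.5), box minimizer x = (0.0, 0.0)
g(y_3) = b*y + (c1 - a1*y)*x1 + (c2 - a2*y)*x2 = 5*(-2.5) + 23.5*0.0 + 19.5*0.0 = -12.5 + 0.0 + 0.0 = -12.5


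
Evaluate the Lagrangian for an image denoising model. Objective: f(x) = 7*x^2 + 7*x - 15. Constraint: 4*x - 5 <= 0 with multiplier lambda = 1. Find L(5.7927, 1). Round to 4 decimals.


Step 1: Evaluate f(x).
f(5.7927) = 7*5.7927^2 + 7*5.7927 - 15 = 260.4365
Step 2: Evaluate g(x).
g(5.7927) = 4*5.7927 - 5 = 18.1708
Step 3: Compute Lagrangian.
L = 260.4365 + 1*18.1708 = 278.6073


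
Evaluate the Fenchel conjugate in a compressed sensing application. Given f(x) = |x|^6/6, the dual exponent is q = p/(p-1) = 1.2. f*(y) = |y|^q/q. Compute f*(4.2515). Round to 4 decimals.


The conjugate exponent q satisfies 1/p + 1/q = 1.
p = 6, so q = 6/(6 - 1) = 1.2
|y|^q = 4.2515^1.2 = 5.6787
f*(4.2515) = 5.6787 / 1.2 = 4.7323


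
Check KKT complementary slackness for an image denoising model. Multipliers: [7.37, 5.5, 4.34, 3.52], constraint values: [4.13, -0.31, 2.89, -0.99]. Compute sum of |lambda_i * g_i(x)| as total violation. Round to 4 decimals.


KKT complementary slackness check:
lambda_1 * g_1 = 7.37 * 4.13 = 30.4381
lambda_2 * g_2 = 5.5 * -0.31 = -1.705
lambda_3 * g_3 = 4.34 * 2.89 = 12.5426
lambda_4 * g_4 = 3.52 * -0.99 = -3.4848
Total violation = 30.4381 + 1.705 + 12.5426 + 3.4848 = 48.1705


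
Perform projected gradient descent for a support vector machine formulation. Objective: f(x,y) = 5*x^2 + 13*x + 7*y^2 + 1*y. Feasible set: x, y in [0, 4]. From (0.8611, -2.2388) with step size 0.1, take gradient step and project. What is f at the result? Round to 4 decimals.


Step 1: Compute gradient at (0.8611, -2.2388).
grad_x = 2*5*0.8611 + 13 = 21.611
grad_y = 2*7*-2.2388 + 1 = -30.3432
Step 2: Gradient step.
x_raw = 0.8611 - 0.1*21.611 = -1.3
y_raw = -2.2388 - 0.1*-30.3432 = 0.7955
Step 3: Project onto [0, 4].
x_proj = clip(-1.3) = 0.0
y_proj = clip(0.7955) = 0.7955
Step 4: Evaluate f.
f(0.0, 0.7955) = 5.2255


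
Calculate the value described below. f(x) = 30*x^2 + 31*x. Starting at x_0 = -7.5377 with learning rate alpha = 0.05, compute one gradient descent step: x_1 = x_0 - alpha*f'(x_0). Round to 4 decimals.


We compute the gradient at x_0 and apply the update.
f'(x) = 60*x + 31
f'(-7.5377) = 60*-7.5377 + 31 = -421.262
x_1 = -7.5377 - 0.05*-421.262 = 13.5254


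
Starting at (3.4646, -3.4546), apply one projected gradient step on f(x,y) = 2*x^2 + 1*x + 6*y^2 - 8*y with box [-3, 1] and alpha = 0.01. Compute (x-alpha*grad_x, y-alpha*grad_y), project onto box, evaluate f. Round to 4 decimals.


Step 1: Compute gradient at (3.4646, -3.4546).
grad_x = 2*2*3.4646 + 1 = 14.8584
grad_y = 2*6*-3.4546 - 8 = -49.4552
Step 2: Gradient step.
x_raw = 3.4646 - 0.01*14.8584 = 3.316
y_raw = -3.4546 - 0.01*-49.4552 = -2.96
Step 3: Project onto [-3, 1].
x_proj = clip(3.316) = 1.0
y_proj = clip(-2.96) = -2.96
Step 4: Evaluate f.
f(1.0, -2.96) = 79.2517


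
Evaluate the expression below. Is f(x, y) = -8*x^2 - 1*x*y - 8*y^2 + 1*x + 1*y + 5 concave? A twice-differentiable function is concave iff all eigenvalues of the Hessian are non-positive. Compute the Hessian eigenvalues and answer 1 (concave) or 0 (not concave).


The Hessian of f(x,y) = -8*x^2 - 1*x*y - 8*y^2 + 1*x + 1*y + 5 is:
H = [[-16, -1], [-1, -16]]
Trace = -16 - 16 = -32
Determinant = -16*-16 - (-1)^2 = 255
Discriminant = (-32)^2 - 4*255 = 4.0
Eigenvalues: lambda_1 = -17.0, lambda_2 = -15.0
The function is concave.

1


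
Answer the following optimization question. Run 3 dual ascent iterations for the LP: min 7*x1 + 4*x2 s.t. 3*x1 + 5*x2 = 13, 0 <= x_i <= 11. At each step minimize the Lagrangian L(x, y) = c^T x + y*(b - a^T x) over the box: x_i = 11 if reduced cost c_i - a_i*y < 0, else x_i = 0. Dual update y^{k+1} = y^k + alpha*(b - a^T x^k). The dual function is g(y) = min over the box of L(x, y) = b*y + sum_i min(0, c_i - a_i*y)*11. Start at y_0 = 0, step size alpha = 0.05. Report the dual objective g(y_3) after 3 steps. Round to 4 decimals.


Dual ascent for LP: min 7*x1 + 4*x2, 3*x1 + 5*x2 = 13, 0 <= x_i <= 11
Step 1: y^k = 0.0, reduced costs: (7.0, 4.0)
  x^k = (0.0, 0.0), subgradient = b - a^T x = 13.0
  y^{k+1} = 0.0 + 0.05*13.0 = 0.65
Step 2: y^k = 0.65, reduced costs: (5.05, 0.75)
  x^k = (0.0, 0.0), subgradient = b - a^T x = 13.0
  y^{k+1} = 0.65 + 0.05*13.0 = 1.3
Step 3: y^k = 1.3, reduced costs: (3.1, -2.5)
  x^k = (0.0, 11.0), subgradient = b - a^T x = -42.0
  y^{k+1} = 1.3 + 0.05*-42.0 = -0.8
Dual objective at y_3 = -0.8: reduced costs (9.4, 8.0), box minimizer x = (0.0, 0.0)
g(y_3) = b*y + (c1 - a1*y)*x1 + (c2 - a2*y)*x2 = 13*(-0.8) + 9.4*0.0 + 8.0*0.0 = -10.4 + 0.0 + 0.0 = -10.4


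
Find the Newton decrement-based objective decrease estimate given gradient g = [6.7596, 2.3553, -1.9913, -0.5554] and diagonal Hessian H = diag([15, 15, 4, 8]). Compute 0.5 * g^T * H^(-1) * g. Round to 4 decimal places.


Step 1: H is diagonal, so H^(-1) * g = [0.4506, 0.157, -0.4978, -0.0694].
Step 2: g^T H^(-1) g = sum_i g_i^2 / H_ii
  = (6.7596)^2/15 + (2.3553)^2/15 + (-1.9913)^2/4 + (-0.5554)^2/8
  = 3.0461 + 0.3698 + 0.9913 + 0.0386 = 4.4459
Step 3: Objective decrease = 0.5 * g^T H^(-1) g = 2.2229


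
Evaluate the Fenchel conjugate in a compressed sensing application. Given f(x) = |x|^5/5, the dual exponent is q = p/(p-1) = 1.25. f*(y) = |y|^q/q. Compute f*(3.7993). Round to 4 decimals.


The conjugate exponent q satisfies 1/p + 1/q = 1.
p = 5, so q = 5/(5 - 1) = 1.25
|y|^q = 3.7993^1.25 = 5.3043
f*(3.7993) = 5.3043 / 1.25 = 4.2435


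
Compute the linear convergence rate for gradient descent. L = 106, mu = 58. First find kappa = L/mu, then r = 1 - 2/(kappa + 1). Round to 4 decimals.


Step 1: Compute the condition number.
kappa = L/mu = 106/58 = 1.8276
Step 2: Compute the convergence rate.
r = 1 - 2/(kappa + 1) = 1 - 2*mu/(L + mu) = (L - mu)/(L + mu) = 48/164 = 0.2927


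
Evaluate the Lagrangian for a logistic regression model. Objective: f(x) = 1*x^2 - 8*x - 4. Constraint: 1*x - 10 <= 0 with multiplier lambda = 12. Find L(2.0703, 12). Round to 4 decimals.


Step 1: Evaluate f(x).
f(2.0703) = 1*2.0703^2 - 8*2.0703 - 4 = -16.2763
Step 2: Evaluate g(x).
g(2.0703) = 1*2.0703 - 10 = -7.9297
Step 3: Compute Lagrangian.
L = -16.2763 + 12*-7.9297 = -111.4327


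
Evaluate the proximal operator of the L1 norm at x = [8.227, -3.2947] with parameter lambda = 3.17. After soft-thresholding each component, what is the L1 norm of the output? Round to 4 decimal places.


Soft-thresholding with lambda = 3.17:
prox(8.227) = sign(8.227)*max(|8.227| - 3.17, 0) = 5.057
prox(-3.2947) = sign(-3.2947)*max(|-3.2947| - 3.17, 0) = -0.1247
prox(x) = [5.057, -0.1247]
||prox(x)||_1 = 5.057 + 0.1247 = 5.1817


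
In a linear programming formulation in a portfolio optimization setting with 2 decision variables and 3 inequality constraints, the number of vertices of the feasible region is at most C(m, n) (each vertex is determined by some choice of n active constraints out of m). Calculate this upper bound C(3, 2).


Each vertex corresponds to some choice of n active constraints out of m, so the number of vertices is at most C(m, n) = m! / (n!(m-n)!).
m = 3, n = 2
Numerator: 3 * 2
Denominator: 2! = 2
C(3, 2) = 3


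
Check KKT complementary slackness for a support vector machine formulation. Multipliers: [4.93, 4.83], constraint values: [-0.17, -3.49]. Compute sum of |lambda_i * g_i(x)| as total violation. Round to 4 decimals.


KKT complementary slackness check:
lambda_1 * g_1 = 4.93 * -0.17 = -0.8381
lambda_2 * g_2 = 4.83 * -3.49 = -16.8567
Total violation = 0.8381 + 16.8567 = 17.6948


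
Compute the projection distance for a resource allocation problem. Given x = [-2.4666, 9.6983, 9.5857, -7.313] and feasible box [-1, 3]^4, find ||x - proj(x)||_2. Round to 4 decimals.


Project each component onto [-1, 3].
clip(-2.4666) = -1.0, clip(9.6983) = 3.0, clip(9.5857) = 3.0, clip(-7.313) = -1.0
Projection = [-1.0, 3.0, 3.0, -1.0]
Squared diffs: [2.1509, 44.8672, 43.3714, 39.854]
Distance = sqrt(130.2435) = 11.4124


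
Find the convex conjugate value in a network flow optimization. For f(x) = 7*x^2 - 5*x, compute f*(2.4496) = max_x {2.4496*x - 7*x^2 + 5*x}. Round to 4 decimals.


f*(y) = sup_x {y*x - a*x^2 - b*x} = sup_x {(y-b)*x - a*x^2}
FOC: (y - b) - 2a*x = 0 => x* = (y - b)/(2a)
x* = (2.4496 + 5)/(2*7) = 0.5321
f*(2.4496) = (y-b)^2/(4a) = (2.4496 + 5)^2/(4*7)
= 55.4965/28 = 1.982


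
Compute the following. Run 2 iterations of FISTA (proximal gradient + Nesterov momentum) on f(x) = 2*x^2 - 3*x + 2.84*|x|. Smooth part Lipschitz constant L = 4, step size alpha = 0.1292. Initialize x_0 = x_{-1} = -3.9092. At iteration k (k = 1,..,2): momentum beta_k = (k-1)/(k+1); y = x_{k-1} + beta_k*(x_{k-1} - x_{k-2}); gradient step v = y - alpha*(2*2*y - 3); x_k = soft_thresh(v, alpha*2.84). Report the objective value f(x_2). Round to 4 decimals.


FISTA on f(x) = 2*x^2 - 3*x + 2.84*|x|
L = 4, alpha = 0.1292
Iteration 1: beta = 0.0, y = -3.9092 + 0.0*(-3.9092 + 3.9092) = -3.9092
  grad(y) = -18.6368, v = y - alpha*grad = -1.5013
  prox(v) = soft_thresh(-1.5013, 0.3669) = -1.1344
Iteration 2: beta = 0.3333, y = -1.1344 + 0.3333*(-1.1344 + 3.9092) = -0.2095
  grad(y) = -3.8379, v = y - alpha*grad = 0.2864
  prox(v) = soft_thresh(0.2864, 0.3669) = 0.0
f(x_2) = 2*0.0^2 - 3*0.0 + 2.84*|0.0| = 0.0


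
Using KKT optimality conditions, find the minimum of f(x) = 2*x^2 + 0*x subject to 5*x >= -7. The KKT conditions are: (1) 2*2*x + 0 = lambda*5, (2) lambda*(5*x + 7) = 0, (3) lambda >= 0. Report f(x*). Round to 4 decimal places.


Step 1: Try lambda = 0 (constraint inactive).
Stationarity: 2*2*x + 0 = 0
x* = 0/(2*2) = 0.0
Check constraint: 5*0.0 = 0.0 >= -7 -- satisfied.
Step 2: Compute optimal value.
f(x*) = 2*0.0^2 + 0*0.0 = 0.0


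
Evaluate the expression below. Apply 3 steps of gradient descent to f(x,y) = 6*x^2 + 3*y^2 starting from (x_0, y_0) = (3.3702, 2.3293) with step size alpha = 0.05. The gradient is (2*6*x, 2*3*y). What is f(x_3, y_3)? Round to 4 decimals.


Gradient descent on f(x,y) = 6*x^2 + 3*y^2.
Starting point: (3.3702, 2.3293), alpha = 0.05
Step 1: grad_x = 2*6*3.3702 = 40.4424, grad_y = 2*3*2.3293 = 13.9758
  x_1 = 3.3702 - 0.05*40.4424 = 1.3481
  y_1 = 2.3293 - 0.05*13.9758 = 1.6305
Step 2: grad_x = 2*6*1.3481 = 16.177, grad_y = 2*3*1.6305 = 9.7831
  x_2 = 1.3481 - 0.05*16.177 = 0.5392
  y_2 = 1.6305 - 0.05*9.7831 = 1.1414
Step 3: grad_x = 2*6*0.5392 = 6.4708, grad_y = 2*3*1.1414 = 6.8481
  x_3 = 0.5392 - 0.05*6.4708 = 0.2157
  y_3 = 1.1414 - 0.05*6.8481 = 0.7989
f(0.2157, 0.7989) = 6*0.2157^2 + 3*0.7989^2 = 2.1941


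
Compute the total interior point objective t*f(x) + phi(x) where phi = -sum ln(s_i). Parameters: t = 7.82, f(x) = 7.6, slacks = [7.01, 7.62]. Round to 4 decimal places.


Step 1: Compute log-barrier.
ln values: [1.9473, 2.0308]
phi = -(1.9473 + 2.0308) = -3.9781
Step 2: Compute augmented objective.
t*f(x) = 7.82*7.6 = 59.432
Total = 59.432 - 3.9781 = 55.4539


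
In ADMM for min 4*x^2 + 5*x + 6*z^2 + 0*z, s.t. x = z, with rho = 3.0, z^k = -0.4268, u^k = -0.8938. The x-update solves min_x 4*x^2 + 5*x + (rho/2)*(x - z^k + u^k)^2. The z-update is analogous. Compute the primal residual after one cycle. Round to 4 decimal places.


ADMM iteration with rho = 3.0, z^k = -0.4268, u^k = -0.8938
Step 1: x-update.
Minimize 4*x^2 + 5*x + (3.0/2)*(x + 0.4268 - 0.8938)^2
FOC: (2*4 + 3.0)*x = -5 + 3.0*(-0.4268 + 0.8938)
x^{k+1} = -0.3272
Step 2: z-update.
Minimize 6*z^2 + 0*z + (3.0/2)*(-0.3272 - z - 0.8938)^2
FOC: (2*6 + 3.0)*z = 0 + 3.0*(-0.3272 - 0.8938)
z^{k+1} = -0.2442
Step 3: u-update.
u^{k+1} = -0.8938 - 0.3272 + 0.2442 = -0.9768
Step 4: Primal residual = |-0.3272 + 0.2442| = 0.083


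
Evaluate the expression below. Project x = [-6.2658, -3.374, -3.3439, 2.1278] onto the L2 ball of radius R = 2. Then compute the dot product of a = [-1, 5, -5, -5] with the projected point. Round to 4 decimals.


Step 1: Compute ||x|| (intermediates to 6 decimals).
||x|| = sqrt((-6.2658)^2 + (-3.374)^2 + (-3.3439)^2 + 2.1278^2) = 8.145755
Step 2: Project.
Since ||x|| > R, scale = R/||x|| = 2/8.145755 = 0.245527, proj(x) = scale * x
proj(x) = [-1.538423, -0.828408, -0.821018, 0.522432]
Step 3: Dot product.
a^T * proj(x) = -1*(-1.538423) + 5*(-0.828408) - 5*(-0.821018) - 5*0.522432 = -1.1107


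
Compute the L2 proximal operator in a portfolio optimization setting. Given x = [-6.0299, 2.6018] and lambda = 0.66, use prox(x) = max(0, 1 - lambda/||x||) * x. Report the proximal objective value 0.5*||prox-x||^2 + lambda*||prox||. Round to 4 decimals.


Step 1: Compute ||x||.
||x|| = 6.5673
Step 2: Compute scaling factor.
scale = max(0, 1 - 0.66/6.5673) = 0.8995
Step 3: prox(x) = [-5.4239, 2.3403]
||prox(x)|| = 5.9073
Step 4: Proximal objective.
0.5*||prox-x||^2 = 0.2178
lambda*||prox|| = 3.8988
Total = 4.1166


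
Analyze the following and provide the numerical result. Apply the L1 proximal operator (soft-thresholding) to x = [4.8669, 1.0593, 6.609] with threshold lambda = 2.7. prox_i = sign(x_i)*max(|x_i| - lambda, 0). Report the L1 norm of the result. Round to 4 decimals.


Soft-thresholding with lambda = 2.7:
prox(4.8669) = sign(4.8669)*max(|4.8669| - 2.7, 0) = 2.1669
prox(1.0593) = sign(1.0593)*max(|1.0593| - 2.7, 0) = 0.0
prox(6.609) = sign(6.609)*max(|6.609| - 2.7, 0) = 3.909
prox(x) = [2.1669, 0.0, 3.909]
||prox(x)||_1 = 2.1669 + 0.0 + 3.909 = 6.0759


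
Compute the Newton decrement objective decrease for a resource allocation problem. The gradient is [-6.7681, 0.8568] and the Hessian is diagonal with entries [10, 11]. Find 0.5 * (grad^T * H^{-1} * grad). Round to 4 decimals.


Step 1: H is diagonal, so H^(-1) * g = [-0.6768, 0.0779].
Step 2: g^T H^(-1) g = sum_i g_i^2 / H_ii
  = (-6.7681)^2/10 + (0.8568)^2/11
  = 4.5807 + 0.0667 = 4.6475
Step 3: Objective decrease = 0.5 * g^T H^(-1) g = 2.3237


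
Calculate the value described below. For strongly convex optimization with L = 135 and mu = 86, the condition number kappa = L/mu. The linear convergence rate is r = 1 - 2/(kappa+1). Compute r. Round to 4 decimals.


Step 1: Compute the condition number.
kappa = L/mu = 135/86 = 1.5698
Step 2: Compute the convergence rate.
r = 1 - 2/(kappa + 1) = 1 - 2*mu/(L + mu) = (L - mu)/(L + mu) = 49/221 = 0.2217
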